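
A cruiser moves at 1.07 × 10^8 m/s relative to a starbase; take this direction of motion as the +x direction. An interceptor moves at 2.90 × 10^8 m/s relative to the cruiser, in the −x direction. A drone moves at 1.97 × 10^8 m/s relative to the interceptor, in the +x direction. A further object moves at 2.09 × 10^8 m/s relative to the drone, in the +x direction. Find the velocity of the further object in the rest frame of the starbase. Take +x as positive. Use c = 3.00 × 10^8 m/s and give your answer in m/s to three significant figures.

-5.39 × 10^6 m/s

Apply u = (u' + v)/(1 + u'v/c²) successively, working outward toward the starbase.
(Dividing each given speed by c = 3.00 × 10^8 m/s to work in units of c.)
Start: velocity of the cruiser relative to the starbase = 0.3567c.
Compose with the interceptor (u' = -0.967 in the cruiser frame): u_1 = (-0.967 + 0.357) / (1 + (-0.967)·0.357) = -0.6100/0.6552 = -0.9310.
Compose with the drone (u' = 0.657 in the interceptor frame): u_2 = (0.657 + (-0.931)) / (1 + 0.657·(-0.931)) = -0.2743/0.3887 = -0.7058.
Compose with the further object (u' = 0.697 in the drone frame): u_3 = (0.697 + (-0.706)) / (1 + 0.697·(-0.706)) = -0.0091/0.5083 = -0.0180.
So u = -0.0180 × 3.00 × 10^8 m/s.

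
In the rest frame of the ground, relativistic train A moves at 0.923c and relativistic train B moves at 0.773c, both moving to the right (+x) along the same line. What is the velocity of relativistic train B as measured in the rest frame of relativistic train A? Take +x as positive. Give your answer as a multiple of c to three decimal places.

β_A = 0.923, β_B = 0.773.
Transform to A's frame with the inverse velocity-addition law: u' = (u − v)/(1 − uv/c²), taking u = β_B and v = β_A.
u' = (0.773 − 0.923) / (1 − (0.923)(0.773)) = -0.1500/0.2865 = -0.5235.

-0.524c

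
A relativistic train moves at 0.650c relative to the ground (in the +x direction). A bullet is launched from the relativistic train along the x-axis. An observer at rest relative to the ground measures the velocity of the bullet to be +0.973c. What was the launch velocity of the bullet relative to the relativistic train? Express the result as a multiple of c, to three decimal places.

Invert the composition law: u' = (u − v)/(1 − uv/c²).
u' = (0.973 − 0.650) / (1 − (0.973)(0.650)) = 0.3230/0.3675 = 0.8788.

+0.879c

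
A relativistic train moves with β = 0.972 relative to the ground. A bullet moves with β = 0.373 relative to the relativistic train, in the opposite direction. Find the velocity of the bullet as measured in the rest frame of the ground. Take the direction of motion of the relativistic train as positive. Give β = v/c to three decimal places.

β = +0.940

With v = 0.972 and u' = -0.373 (in units of c),
u = (u' + v)/(1 + u'v/c²):
u = (-0.373 + 0.972) / (1 + (-0.373)·0.972) = 0.5990/0.6374 = 0.9397
(Galilean addition would give +0.599c.)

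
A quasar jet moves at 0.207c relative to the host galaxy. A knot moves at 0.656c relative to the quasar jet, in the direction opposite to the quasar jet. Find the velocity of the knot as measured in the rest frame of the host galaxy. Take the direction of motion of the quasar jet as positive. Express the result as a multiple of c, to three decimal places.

-0.520c

With v = 0.207 and u' = -0.656 (in units of c),
u = (u' + v)/(1 + u'v/c²):
u = (-0.656 + 0.207) / (1 + (-0.656)·0.207) = -0.4490/0.8642 = -0.5196
(Galilean addition would give -0.449c.)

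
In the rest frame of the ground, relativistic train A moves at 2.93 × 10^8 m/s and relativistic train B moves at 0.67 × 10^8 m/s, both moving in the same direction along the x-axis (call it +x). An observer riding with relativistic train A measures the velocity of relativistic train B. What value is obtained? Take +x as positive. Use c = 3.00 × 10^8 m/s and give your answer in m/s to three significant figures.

β_A = 0.977, β_B = 0.223 (dividing each by c = 3.00 × 10^8 m/s).
Transform to A's frame with the inverse velocity-addition law: u' = (u − v)/(1 − uv/c²), taking u = β_B and v = β_A.
u' = (0.223 − 0.977) / (1 − (0.977)(0.223)) = -0.7533/0.7819 = -0.9635.
u' = -0.9635 × 3.00 × 10^8 m/s.

-2.89 × 10^8 m/s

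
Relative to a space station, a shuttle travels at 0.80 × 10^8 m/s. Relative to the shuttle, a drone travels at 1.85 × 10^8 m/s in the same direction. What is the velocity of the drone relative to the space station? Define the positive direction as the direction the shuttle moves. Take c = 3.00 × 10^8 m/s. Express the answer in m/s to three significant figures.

2.28 × 10^8 m/s

In units of c (dividing by 3.00 × 10^8 m/s): v = 0.267, u' = 0.617.
u = (u' + v)/(1 + u'v/c²):
u = (0.617 + 0.267) / (1 + 0.617·0.267) = 0.8833/1.1644 = 0.7586
(Galilean addition would give +0.883c.)
Converting back: u = 0.7586 × 3.00 × 10^8 m/s.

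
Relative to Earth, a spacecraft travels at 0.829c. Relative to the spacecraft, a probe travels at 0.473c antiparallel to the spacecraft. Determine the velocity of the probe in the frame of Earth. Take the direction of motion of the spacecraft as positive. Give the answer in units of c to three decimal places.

+0.586c

With v = 0.829 and u' = -0.473 (in units of c),
u = (u' + v)/(1 + u'v/c²):
u = (-0.473 + 0.829) / (1 + (-0.473)·0.829) = 0.3560/0.6079 = 0.5856
(Galilean addition would give +0.356c.)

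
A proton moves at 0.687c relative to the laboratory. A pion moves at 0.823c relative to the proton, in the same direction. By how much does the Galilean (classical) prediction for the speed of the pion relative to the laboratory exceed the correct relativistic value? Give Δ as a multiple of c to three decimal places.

Galilean: u_cl = 0.823 + 0.687 = 1.5100.
Relativistic: u_rel = (0.823 + 0.687) / (1 + 0.823·0.687) = 1.5100/1.5654 = 0.9646.
Δ = 1.5100 − 0.9646 = 0.5454.
(The classical prediction exceeds c; the relativistic result does not.)

Δ = 0.545c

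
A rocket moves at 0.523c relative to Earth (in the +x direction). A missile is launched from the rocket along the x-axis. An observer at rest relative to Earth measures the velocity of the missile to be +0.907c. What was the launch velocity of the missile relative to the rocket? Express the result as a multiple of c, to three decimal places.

+0.731c

Invert the composition law: u' = (u − v)/(1 − uv/c²).
u' = (0.907 − 0.523) / (1 − (0.907)(0.523)) = 0.3840/0.5256 = 0.7305.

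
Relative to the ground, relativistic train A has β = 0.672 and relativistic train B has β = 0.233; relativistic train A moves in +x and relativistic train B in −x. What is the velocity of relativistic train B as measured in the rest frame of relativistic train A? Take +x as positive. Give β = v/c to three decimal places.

β = -0.782

β_A = 0.672, β_B = -0.233.
Transform to A's frame with the inverse velocity-addition law: u' = (u − v)/(1 − uv/c²), taking u = β_B and v = β_A.
u' = (-0.233 − 0.672) / (1 − (0.672)(-0.233)) = -0.9050/1.1566 = -0.7825.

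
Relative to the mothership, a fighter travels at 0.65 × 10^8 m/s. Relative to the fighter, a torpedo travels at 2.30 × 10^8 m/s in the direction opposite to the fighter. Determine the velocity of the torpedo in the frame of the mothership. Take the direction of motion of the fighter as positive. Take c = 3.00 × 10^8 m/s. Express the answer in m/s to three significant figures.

In units of c (dividing by 3.00 × 10^8 m/s): v = 0.217, u' = -0.767.
u = (u' + v)/(1 + u'v/c²):
u = (-0.767 + 0.217) / (1 + (-0.767)·0.217) = -0.5500/0.8339 = -0.6596
Converting back: u = -0.6596 × 3.00 × 10^8 m/s.

-1.98 × 10^8 m/s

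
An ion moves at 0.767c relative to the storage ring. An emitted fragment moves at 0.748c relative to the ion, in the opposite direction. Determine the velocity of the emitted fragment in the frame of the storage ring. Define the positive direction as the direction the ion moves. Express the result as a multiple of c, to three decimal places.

With v = 0.767 and u' = -0.748 (in units of c),
u = (u' + v)/(1 + u'v/c²):
u = (-0.748 + 0.767) / (1 + (-0.748)·0.767) = 0.0190/0.4263 = 0.0446

+0.045c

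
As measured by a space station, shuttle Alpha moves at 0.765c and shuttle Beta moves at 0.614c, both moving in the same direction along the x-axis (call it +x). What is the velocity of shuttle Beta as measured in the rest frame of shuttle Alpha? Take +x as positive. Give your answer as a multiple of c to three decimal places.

β_A = 0.765, β_B = 0.614.
Transform to A's frame with the inverse velocity-addition law: u' = (u − v)/(1 − uv/c²), taking u = β_B and v = β_A.
u' = (0.614 − 0.765) / (1 − (0.765)(0.614)) = -0.1510/0.5303 = -0.2847.

-0.285c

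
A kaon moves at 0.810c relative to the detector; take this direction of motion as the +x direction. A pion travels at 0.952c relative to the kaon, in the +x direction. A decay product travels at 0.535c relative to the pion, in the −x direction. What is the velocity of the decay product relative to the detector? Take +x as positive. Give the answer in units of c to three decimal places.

+0.983c

Apply u = (u' + v)/(1 + u'v/c²) successively, working outward toward the detector.
Start: velocity of the kaon relative to the detector = 0.8100c.
Compose with the pion (u' = 0.952 in the kaon frame): u_1 = (0.952 + 0.810) / (1 + 0.952·0.810) = 1.7620/1.7711 = 0.9949.
Compose with the decay product (u' = -0.535 in the pion frame): u_2 = (-0.535 + 0.995) / (1 + (-0.535)·0.995) = 0.4599/0.4678 = 0.9831.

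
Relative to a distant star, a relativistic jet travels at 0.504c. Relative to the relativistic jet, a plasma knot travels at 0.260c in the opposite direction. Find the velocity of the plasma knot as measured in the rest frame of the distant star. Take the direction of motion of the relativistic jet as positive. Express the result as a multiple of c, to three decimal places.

+0.281c

With v = 0.504 and u' = -0.260 (in units of c),
u = (u' + v)/(1 + u'v/c²):
u = (-0.260 + 0.504) / (1 + (-0.260)·0.504) = 0.2440/0.8690 = 0.2808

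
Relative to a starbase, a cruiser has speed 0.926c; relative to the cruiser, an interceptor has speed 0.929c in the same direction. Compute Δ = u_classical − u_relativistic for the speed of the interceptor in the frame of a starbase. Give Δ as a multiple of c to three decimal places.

Galilean: u_cl = 0.929 + 0.926 = 1.8550.
Relativistic: u_rel = (0.929 + 0.926) / (1 + 0.929·0.926) = 1.8550/1.8603 = 0.9972.
Δ = 1.8550 − 0.9972 = 0.8578.
(The classical prediction exceeds c; the relativistic result does not.)

Δ = 0.858c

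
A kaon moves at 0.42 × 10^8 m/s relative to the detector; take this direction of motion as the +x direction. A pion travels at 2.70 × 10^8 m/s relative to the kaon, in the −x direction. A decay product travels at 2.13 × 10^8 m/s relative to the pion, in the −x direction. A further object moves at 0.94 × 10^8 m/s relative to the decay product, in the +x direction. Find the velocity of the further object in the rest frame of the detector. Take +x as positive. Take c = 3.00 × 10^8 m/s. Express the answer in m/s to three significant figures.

Apply u = (u' + v)/(1 + u'v/c²) successively, working outward toward the detector.
(Dividing each given speed by c = 3.00 × 10^8 m/s to work in units of c.)
Start: velocity of the kaon relative to the detector = 0.1400c.
Compose with the pion (u' = -0.900 in the kaon frame): u_1 = (-0.900 + 0.140) / (1 + (-0.900)·0.140) = -0.7600/0.8740 = -0.8696.
Compose with the decay product (u' = -0.710 in the pion frame): u_2 = (-0.710 + (-0.870)) / (1 + (-0.710)·(-0.870)) = -1.5796/1.6174 = -0.9766.
Compose with the further object (u' = 0.313 in the decay product frame): u_3 = (0.313 + (-0.977)) / (1 + 0.313·(-0.977)) = -0.6633/0.6940 = -0.9557.
So u = -0.9557 × 3.00 × 10^8 m/s.

-2.87 × 10^8 m/s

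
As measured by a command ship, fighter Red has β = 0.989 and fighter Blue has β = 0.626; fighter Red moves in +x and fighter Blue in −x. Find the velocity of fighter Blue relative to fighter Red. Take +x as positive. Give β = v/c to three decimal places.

β = -0.997

β_A = 0.989, β_B = -0.626.
Transform to A's frame with the inverse velocity-addition law: u' = (u − v)/(1 − uv/c²), taking u = β_B and v = β_A.
u' = (-0.626 − 0.989) / (1 − (0.989)(-0.626)) = -1.6150/1.6191 = -0.9975.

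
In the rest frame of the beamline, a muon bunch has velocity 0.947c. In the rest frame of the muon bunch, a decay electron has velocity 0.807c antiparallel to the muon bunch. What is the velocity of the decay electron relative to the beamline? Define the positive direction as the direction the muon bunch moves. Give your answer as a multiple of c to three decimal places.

With v = 0.947 and u' = -0.807 (in units of c),
u = (u' + v)/(1 + u'v/c²):
u = (-0.807 + 0.947) / (1 + (-0.807)·0.947) = 0.1400/0.2358 = 0.5938

+0.594c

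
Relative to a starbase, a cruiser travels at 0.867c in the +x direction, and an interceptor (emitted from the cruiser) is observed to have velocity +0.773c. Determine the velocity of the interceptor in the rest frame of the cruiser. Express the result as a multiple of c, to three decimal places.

-0.285c

Invert the composition law: u' = (u − v)/(1 − uv/c²).
u' = (0.773 − 0.867) / (1 − (0.773)(0.867)) = -0.0940/0.3298 = -0.2850.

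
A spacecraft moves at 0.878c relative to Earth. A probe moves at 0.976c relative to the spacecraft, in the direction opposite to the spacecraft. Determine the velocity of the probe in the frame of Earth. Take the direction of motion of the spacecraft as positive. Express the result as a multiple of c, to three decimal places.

-0.685c

With v = 0.878 and u' = -0.976 (in units of c),
u = (u' + v)/(1 + u'v/c²):
u = (-0.976 + 0.878) / (1 + (-0.976)·0.878) = -0.0980/0.1431 = -0.6850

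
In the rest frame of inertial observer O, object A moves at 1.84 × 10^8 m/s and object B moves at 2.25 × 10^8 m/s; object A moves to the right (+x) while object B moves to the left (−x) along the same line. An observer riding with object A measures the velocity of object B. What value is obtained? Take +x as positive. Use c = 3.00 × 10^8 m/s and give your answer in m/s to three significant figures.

β_A = 0.613, β_B = -0.750 (dividing each by c = 3.00 × 10^8 m/s).
Transform to A's frame with the inverse velocity-addition law: u' = (u − v)/(1 − uv/c²), taking u = β_B and v = β_A.
u' = (-0.750 − 0.613) / (1 − (0.613)(-0.750)) = -1.3633/1.4600 = -0.9338.
u' = -0.9338 × 3.00 × 10^8 m/s.

-2.80 × 10^8 m/s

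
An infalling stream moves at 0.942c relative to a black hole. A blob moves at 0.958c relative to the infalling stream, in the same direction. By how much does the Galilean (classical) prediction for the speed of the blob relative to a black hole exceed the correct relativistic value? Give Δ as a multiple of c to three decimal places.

Galilean: u_cl = 0.958 + 0.942 = 1.9000.
Relativistic: u_rel = (0.958 + 0.942) / (1 + 0.958·0.942) = 1.9000/1.9024 = 0.9987.
Δ = 1.9000 − 0.9987 = 0.9013.
(The classical prediction exceeds c; the relativistic result does not.)

Δ = 0.901c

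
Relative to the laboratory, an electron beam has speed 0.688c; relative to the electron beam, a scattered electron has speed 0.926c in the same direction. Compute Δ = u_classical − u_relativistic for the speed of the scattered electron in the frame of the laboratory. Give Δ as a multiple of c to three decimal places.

Galilean: u_cl = 0.926 + 0.688 = 1.6140.
Relativistic: u_rel = (0.926 + 0.688) / (1 + 0.926·0.688) = 1.6140/1.6371 = 0.9859.
Δ = 1.6140 − 0.9859 = 0.6281.
(The classical prediction exceeds c; the relativistic result does not.)

Δ = 0.628c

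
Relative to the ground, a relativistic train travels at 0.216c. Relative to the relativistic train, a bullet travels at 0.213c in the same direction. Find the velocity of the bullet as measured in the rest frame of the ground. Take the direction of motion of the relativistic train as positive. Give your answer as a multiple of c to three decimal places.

With v = 0.216 and u' = 0.213 (in units of c),
u = (u' + v)/(1 + u'v/c²):
u = (0.213 + 0.216) / (1 + 0.213·0.216) = 0.4290/1.0460 = 0.4101
(Galilean addition would give +0.429c.)

0.410c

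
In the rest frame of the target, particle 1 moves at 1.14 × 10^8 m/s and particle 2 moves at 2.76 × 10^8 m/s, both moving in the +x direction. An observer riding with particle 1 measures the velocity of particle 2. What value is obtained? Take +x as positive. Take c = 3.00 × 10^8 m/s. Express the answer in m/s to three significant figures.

β_A = 0.380, β_B = 0.920 (dividing each by c = 3.00 × 10^8 m/s).
Transform to A's frame with the inverse velocity-addition law: u' = (u − v)/(1 − uv/c²), taking u = β_B and v = β_A.
u' = (0.920 − 0.380) / (1 − (0.380)(0.920)) = 0.5400/0.6504 = 0.8303.
u' = 0.8303 × 3.00 × 10^8 m/s.

+2.49 × 10^8 m/s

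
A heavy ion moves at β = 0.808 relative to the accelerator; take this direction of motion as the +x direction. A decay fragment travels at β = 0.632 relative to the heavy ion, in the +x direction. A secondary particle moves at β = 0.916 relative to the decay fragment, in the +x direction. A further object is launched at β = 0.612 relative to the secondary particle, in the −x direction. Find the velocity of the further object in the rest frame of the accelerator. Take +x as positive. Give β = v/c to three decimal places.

β = +0.991

Apply u = (u' + v)/(1 + u'v/c²) successively, working outward toward the accelerator.
Start: velocity of the heavy ion relative to the accelerator = 0.8080c.
Compose with the decay fragment (u' = 0.632 in the heavy ion frame): u_1 = (0.632 + 0.808) / (1 + 0.632·0.808) = 1.4400/1.5107 = 0.9532.
Compose with the secondary particle (u' = 0.916 in the decay fragment frame): u_2 = (0.916 + 0.953) / (1 + 0.916·0.953) = 1.8692/1.8732 = 0.9979.
Compose with the further object (u' = -0.612 in the secondary particle frame): u_3 = (-0.612 + 0.998) / (1 + (-0.612)·0.998) = 0.3859/0.3893 = 0.9913.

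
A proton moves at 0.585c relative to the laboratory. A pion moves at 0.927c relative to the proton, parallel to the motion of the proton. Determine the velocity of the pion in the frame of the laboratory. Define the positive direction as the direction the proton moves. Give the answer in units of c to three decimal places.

0.980c

With v = 0.585 and u' = 0.927 (in units of c),
u = (u' + v)/(1 + u'v/c²):
u = (0.927 + 0.585) / (1 + 0.927·0.585) = 1.5120/1.5423 = 0.9804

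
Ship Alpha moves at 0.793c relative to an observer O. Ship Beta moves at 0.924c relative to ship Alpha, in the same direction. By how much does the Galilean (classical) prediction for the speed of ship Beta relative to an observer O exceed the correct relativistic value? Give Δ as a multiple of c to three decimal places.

Δ = 0.726c

Galilean: u_cl = 0.924 + 0.793 = 1.7170.
Relativistic: u_rel = (0.924 + 0.793) / (1 + 0.924·0.793) = 1.7170/1.7327 = 0.9909.
Δ = 1.7170 − 0.9909 = 0.7261.
(The classical prediction exceeds c; the relativistic result does not.)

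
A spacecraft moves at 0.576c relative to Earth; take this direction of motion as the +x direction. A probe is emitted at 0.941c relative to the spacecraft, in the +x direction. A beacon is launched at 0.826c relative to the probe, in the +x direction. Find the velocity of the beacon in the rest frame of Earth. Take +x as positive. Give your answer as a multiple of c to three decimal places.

0.998c

Apply u = (u' + v)/(1 + u'v/c²) successively, working outward toward Earth.
Start: velocity of the spacecraft relative to Earth = 0.5760c.
Compose with the probe (u' = 0.941 in the spacecraft frame): u_1 = (0.941 + 0.576) / (1 + 0.941·0.576) = 1.5170/1.5420 = 0.9838.
Compose with the beacon (u' = 0.826 in the probe frame): u_2 = (0.826 + 0.984) / (1 + 0.826·0.984) = 1.8098/1.8126 = 0.9984.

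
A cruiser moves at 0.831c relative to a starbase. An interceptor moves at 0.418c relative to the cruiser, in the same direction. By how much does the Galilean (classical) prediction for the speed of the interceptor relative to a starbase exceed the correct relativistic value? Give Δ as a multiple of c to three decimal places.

Galilean: u_cl = 0.418 + 0.831 = 1.2490.
Relativistic: u_rel = (0.418 + 0.831) / (1 + 0.418·0.831) = 1.2490/1.3474 = 0.9270.
Δ = 1.2490 − 0.9270 = 0.3220.
(The classical prediction exceeds c; the relativistic result does not.)

Δ = 0.322c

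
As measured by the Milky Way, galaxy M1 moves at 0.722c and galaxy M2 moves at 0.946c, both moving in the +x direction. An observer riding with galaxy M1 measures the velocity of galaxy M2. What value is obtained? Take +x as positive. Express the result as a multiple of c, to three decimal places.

+0.707c

β_A = 0.722, β_B = 0.946.
Transform to A's frame with the inverse velocity-addition law: u' = (u − v)/(1 − uv/c²), taking u = β_B and v = β_A.
u' = (0.946 − 0.722) / (1 − (0.722)(0.946)) = 0.2240/0.3170 = 0.7067.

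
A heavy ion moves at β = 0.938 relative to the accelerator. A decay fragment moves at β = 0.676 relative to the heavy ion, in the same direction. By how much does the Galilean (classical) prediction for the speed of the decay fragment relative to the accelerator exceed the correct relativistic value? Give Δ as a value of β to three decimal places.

Δ = 0.626

Galilean: u_cl = 0.676 + 0.938 = 1.6140.
Relativistic: u_rel = (0.676 + 0.938) / (1 + 0.676·0.938) = 1.6140/1.6341 = 0.9877.
Δ = 1.6140 − 0.9877 = 0.6263.
(The classical prediction exceeds c; the relativistic result does not.)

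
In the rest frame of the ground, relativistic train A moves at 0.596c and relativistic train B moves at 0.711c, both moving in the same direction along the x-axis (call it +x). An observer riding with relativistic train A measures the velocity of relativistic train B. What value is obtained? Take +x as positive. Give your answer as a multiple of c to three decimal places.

β_A = 0.596, β_B = 0.711.
Transform to A's frame with the inverse velocity-addition law: u' = (u − v)/(1 − uv/c²), taking u = β_B and v = β_A.
u' = (0.711 − 0.596) / (1 − (0.596)(0.711)) = 0.1150/0.5762 = 0.1996.

+0.200c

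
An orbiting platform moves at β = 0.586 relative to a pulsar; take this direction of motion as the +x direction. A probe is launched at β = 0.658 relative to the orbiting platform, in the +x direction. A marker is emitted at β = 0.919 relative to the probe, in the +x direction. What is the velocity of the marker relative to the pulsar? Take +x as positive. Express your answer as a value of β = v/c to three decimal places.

Apply u = (u' + v)/(1 + u'v/c²) successively, working outward toward the pulsar.
Start: velocity of the orbiting platform relative to the pulsar = 0.5860c.
Compose with the probe (u' = 0.658 in the orbiting platform frame): u_1 = (0.658 + 0.586) / (1 + 0.658·0.586) = 1.2440/1.3856 = 0.8978.
Compose with the marker (u' = 0.919 in the probe frame): u_2 = (0.919 + 0.898) / (1 + 0.919·0.898) = 1.8168/1.8251 = 0.9955.

β = 0.995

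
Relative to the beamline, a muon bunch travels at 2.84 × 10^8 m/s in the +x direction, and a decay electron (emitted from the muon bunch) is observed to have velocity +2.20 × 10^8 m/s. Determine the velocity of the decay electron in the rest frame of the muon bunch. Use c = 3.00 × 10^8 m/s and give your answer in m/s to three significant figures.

v = 0.947c, u = 0.733c.
Invert the composition law: u' = (u − v)/(1 − uv/c²).
u' = (0.733 − 0.947) / (1 − (0.733)(0.947)) = -0.2133/0.3058 = -0.6977.
u' = -0.6977 × 3.00 × 10^8 m/s.

-2.09 × 10^8 m/s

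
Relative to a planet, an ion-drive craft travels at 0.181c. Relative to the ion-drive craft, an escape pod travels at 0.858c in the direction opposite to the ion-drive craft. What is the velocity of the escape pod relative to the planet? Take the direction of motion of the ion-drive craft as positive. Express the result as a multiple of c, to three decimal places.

-0.801c

With v = 0.181 and u' = -0.858 (in units of c),
u = (u' + v)/(1 + u'v/c²):
u = (-0.858 + 0.181) / (1 + (-0.858)·0.181) = -0.6770/0.8447 = -0.8015
(Galilean addition would give -0.677c.)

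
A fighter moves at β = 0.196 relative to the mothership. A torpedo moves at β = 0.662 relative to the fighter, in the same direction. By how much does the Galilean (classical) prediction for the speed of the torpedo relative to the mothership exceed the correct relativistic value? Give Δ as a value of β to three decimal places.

Δ = 0.099

Galilean: u_cl = 0.662 + 0.196 = 0.8580.
Relativistic: u_rel = (0.662 + 0.196) / (1 + 0.662·0.196) = 0.8580/1.1298 = 0.7595.
Δ = 0.8580 − 0.7595 = 0.0985.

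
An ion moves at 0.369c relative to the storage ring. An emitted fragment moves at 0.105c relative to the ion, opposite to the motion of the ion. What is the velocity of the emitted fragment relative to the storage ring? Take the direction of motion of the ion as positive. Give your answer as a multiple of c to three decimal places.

+0.275c

With v = 0.369 and u' = -0.105 (in units of c),
u = (u' + v)/(1 + u'v/c²):
u = (-0.105 + 0.369) / (1 + (-0.105)·0.369) = 0.2640/0.9613 = 0.2746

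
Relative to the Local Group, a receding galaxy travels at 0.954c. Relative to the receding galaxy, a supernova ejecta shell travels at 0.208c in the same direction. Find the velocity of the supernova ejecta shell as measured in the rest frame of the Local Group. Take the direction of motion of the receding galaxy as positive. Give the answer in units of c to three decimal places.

0.970c

With v = 0.954 and u' = 0.208 (in units of c),
u = (u' + v)/(1 + u'v/c²):
u = (0.208 + 0.954) / (1 + 0.208·0.954) = 1.1620/1.1984 = 0.9696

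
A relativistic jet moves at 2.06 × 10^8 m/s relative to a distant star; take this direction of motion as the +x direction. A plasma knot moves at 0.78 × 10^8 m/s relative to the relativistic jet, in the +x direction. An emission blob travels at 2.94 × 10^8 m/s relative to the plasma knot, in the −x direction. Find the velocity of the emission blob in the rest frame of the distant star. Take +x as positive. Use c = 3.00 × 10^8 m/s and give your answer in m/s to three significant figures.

Apply u = (u' + v)/(1 + u'v/c²) successively, working outward toward the distant star.
(Dividing each given speed by c = 3.00 × 10^8 m/s to work in units of c.)
Start: velocity of the relativistic jet relative to the distant star = 0.6867c.
Compose with the plasma knot (u' = 0.260 in the relativistic jet frame): u_1 = (0.260 + 0.687) / (1 + 0.260·0.687) = 0.9467/1.1785 = 0.8033.
Compose with the emission blob (u' = -0.980 in the plasma knot frame): u_2 = (-0.980 + 0.803) / (1 + (-0.980)·0.803) = -0.1767/0.2128 = -0.8305.
So u = -0.8305 × 3.00 × 10^8 m/s.

-2.49 × 10^8 m/s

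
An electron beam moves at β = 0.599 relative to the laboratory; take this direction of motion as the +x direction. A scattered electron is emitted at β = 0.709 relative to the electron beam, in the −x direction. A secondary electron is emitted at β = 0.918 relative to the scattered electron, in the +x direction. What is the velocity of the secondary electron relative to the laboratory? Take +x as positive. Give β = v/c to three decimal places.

β = +0.882

Apply u = (u' + v)/(1 + u'v/c²) successively, working outward toward the laboratory.
Start: velocity of the electron beam relative to the laboratory = 0.5990c.
Compose with the scattered electron (u' = -0.709 in the electron beam frame): u_1 = (-0.709 + 0.599) / (1 + (-0.709)·0.599) = -0.1100/0.5753 = -0.1912.
Compose with the secondary electron (u' = 0.918 in the scattered electron frame): u_2 = (0.918 + (-0.191)) / (1 + 0.918·(-0.191)) = 0.7268/0.8245 = 0.8815.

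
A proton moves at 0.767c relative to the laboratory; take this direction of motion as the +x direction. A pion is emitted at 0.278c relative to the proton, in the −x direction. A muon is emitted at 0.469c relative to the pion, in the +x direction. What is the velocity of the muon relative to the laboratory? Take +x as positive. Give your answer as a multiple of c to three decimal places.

+0.844c

Apply u = (u' + v)/(1 + u'v/c²) successively, working outward toward the laboratory.
Start: velocity of the proton relative to the laboratory = 0.7670c.
Compose with the pion (u' = -0.278 in the proton frame): u_1 = (-0.278 + 0.767) / (1 + (-0.278)·0.767) = 0.4890/0.7868 = 0.6215.
Compose with the muon (u' = 0.469 in the pion frame): u_2 = (0.469 + 0.622) / (1 + 0.469·0.622) = 1.0905/1.2915 = 0.8444.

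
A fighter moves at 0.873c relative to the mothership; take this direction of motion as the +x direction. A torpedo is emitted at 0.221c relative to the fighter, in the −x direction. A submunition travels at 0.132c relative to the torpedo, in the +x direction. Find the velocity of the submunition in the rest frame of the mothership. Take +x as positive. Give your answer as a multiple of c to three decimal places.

Apply u = (u' + v)/(1 + u'v/c²) successively, working outward toward the mothership.
Start: velocity of the fighter relative to the mothership = 0.8730c.
Compose with the torpedo (u' = -0.221 in the fighter frame): u_1 = (-0.221 + 0.873) / (1 + (-0.221)·0.873) = 0.6520/0.8071 = 0.8079.
Compose with the submunition (u' = 0.132 in the torpedo frame): u_2 = (0.132 + 0.808) / (1 + 0.132·0.808) = 0.9399/1.1066 = 0.8493.

+0.849c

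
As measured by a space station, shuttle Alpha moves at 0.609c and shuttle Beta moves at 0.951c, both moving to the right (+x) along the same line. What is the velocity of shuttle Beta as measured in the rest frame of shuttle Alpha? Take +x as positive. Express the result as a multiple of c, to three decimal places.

+0.813c

β_A = 0.609, β_B = 0.951.
Transform to A's frame with the inverse velocity-addition law: u' = (u − v)/(1 − uv/c²), taking u = β_B and v = β_A.
u' = (0.951 − 0.609) / (1 − (0.609)(0.951)) = 0.3420/0.4208 = 0.8127.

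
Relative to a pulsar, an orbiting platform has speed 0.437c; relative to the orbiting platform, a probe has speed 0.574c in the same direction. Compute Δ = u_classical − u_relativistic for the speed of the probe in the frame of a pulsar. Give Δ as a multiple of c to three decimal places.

Galilean: u_cl = 0.574 + 0.437 = 1.0110.
Relativistic: u_rel = (0.574 + 0.437) / (1 + 0.574·0.437) = 1.0110/1.2508 = 0.8083.
Δ = 1.0110 − 0.8083 = 0.2027.
(The classical prediction exceeds c; the relativistic result does not.)

Δ = 0.203c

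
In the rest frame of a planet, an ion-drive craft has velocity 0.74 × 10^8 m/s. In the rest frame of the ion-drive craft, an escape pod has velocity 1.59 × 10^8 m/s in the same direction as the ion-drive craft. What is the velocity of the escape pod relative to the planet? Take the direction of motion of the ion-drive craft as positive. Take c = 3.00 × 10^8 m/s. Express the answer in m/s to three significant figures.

2.06 × 10^8 m/s

In units of c (dividing by 3.00 × 10^8 m/s): v = 0.247, u' = 0.530.
u = (u' + v)/(1 + u'v/c²):
u = (0.530 + 0.247) / (1 + 0.530·0.247) = 0.7767/1.1307 = 0.6869
(Galilean addition would give +0.777c.)
Converting back: u = 0.6869 × 3.00 × 10^8 m/s.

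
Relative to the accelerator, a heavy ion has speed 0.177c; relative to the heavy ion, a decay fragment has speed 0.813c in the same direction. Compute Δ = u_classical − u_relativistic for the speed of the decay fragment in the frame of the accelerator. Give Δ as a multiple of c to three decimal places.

Δ = 0.125c

Galilean: u_cl = 0.813 + 0.177 = 0.9900.
Relativistic: u_rel = (0.813 + 0.177) / (1 + 0.813·0.177) = 0.9900/1.1439 = 0.8655.
Δ = 0.9900 − 0.8655 = 0.1245.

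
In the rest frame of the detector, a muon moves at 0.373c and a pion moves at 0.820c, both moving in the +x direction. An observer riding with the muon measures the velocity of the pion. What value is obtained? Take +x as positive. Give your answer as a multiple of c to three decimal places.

+0.644c

β_A = 0.373, β_B = 0.820.
Transform to A's frame with the inverse velocity-addition law: u' = (u − v)/(1 − uv/c²), taking u = β_B and v = β_A.
u' = (0.820 − 0.373) / (1 − (0.373)(0.820)) = 0.4470/0.6941 = 0.6440.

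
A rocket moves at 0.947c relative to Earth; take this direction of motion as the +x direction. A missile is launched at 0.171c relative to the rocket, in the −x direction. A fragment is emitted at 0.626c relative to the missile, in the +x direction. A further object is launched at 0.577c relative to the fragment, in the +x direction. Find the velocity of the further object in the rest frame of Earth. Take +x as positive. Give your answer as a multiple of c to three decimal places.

+0.995c

Apply u = (u' + v)/(1 + u'v/c²) successively, working outward toward Earth.
Start: velocity of the rocket relative to Earth = 0.9470c.
Compose with the missile (u' = -0.171 in the rocket frame): u_1 = (-0.171 + 0.947) / (1 + (-0.171)·0.947) = 0.7760/0.8381 = 0.9259.
Compose with the fragment (u' = 0.626 in the missile frame): u_2 = (0.626 + 0.926) / (1 + 0.626·0.926) = 1.5519/1.5796 = 0.9825.
Compose with the further object (u' = 0.577 in the fragment frame): u_3 = (0.577 + 0.982) / (1 + 0.577·0.982) = 1.5595/1.5669 = 0.9953.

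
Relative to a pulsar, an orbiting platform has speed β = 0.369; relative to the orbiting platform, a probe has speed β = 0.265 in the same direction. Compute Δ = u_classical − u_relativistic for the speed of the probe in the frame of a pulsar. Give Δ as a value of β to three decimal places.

Galilean: u_cl = 0.265 + 0.369 = 0.6340.
Relativistic: u_rel = (0.265 + 0.369) / (1 + 0.265·0.369) = 0.6340/1.0978 = 0.5775.
Δ = 0.6340 − 0.5775 = 0.0565.

Δ = 0.056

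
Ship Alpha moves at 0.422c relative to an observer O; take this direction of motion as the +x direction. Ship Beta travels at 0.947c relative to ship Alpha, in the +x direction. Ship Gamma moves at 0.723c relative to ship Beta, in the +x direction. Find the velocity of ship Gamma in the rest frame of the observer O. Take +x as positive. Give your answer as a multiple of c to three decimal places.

Apply u = (u' + v)/(1 + u'v/c²) successively, working outward toward the observer O.
Start: velocity of ship Alpha relative to the observer O = 0.4220c.
Compose with ship Beta (u' = 0.947 in ship Alpha frame): u_1 = (0.947 + 0.422) / (1 + 0.947·0.422) = 1.3690/1.3996 = 0.9781.
Compose with ship Gamma (u' = 0.723 in ship Beta frame): u_2 = (0.723 + 0.978) / (1 + 0.723·0.978) = 1.7011/1.7072 = 0.9964.

0.996c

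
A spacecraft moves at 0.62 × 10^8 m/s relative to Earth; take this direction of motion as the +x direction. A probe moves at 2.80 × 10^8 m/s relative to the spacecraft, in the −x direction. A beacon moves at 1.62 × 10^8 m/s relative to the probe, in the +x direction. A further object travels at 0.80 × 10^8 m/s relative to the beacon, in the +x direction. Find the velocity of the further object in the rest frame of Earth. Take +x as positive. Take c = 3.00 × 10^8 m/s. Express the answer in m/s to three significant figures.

-1.60 × 10^8 m/s

Apply u = (u' + v)/(1 + u'v/c²) successively, working outward toward Earth.
(Dividing each given speed by c = 3.00 × 10^8 m/s to work in units of c.)
Start: velocity of the spacecraft relative to Earth = 0.2067c.
Compose with the probe (u' = -0.933 in the spacecraft frame): u_1 = (-0.933 + 0.207) / (1 + (-0.933)·0.207) = -0.7267/0.8071 = -0.9003.
Compose with the beacon (u' = 0.540 in the probe frame): u_2 = (0.540 + (-0.900)) / (1 + 0.540·(-0.900)) = -0.3603/0.5138 = -0.7013.
Compose with the further object (u' = 0.267 in the beacon frame): u_3 = (0.267 + (-0.701)) / (1 + 0.267·(-0.701)) = -0.4346/0.8130 = -0.5346.
So u = -0.5346 × 3.00 × 10^8 m/s.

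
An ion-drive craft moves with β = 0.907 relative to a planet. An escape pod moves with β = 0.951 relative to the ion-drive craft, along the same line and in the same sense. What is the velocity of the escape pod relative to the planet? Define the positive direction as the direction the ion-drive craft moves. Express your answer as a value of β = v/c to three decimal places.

With v = 0.907 and u' = 0.951 (in units of c),
u = (u' + v)/(1 + u'v/c²):
u = (0.951 + 0.907) / (1 + 0.951·0.907) = 1.8580/1.8626 = 0.9976
(Galilean addition would give +1.858c, exceeding c.)

β = 0.998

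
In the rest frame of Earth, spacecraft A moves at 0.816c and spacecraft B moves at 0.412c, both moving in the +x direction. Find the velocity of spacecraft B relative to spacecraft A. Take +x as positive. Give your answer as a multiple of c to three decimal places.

-0.609c

β_A = 0.816, β_B = 0.412.
Transform to A's frame with the inverse velocity-addition law: u' = (u − v)/(1 − uv/c²), taking u = β_B and v = β_A.
u' = (0.412 − 0.816) / (1 − (0.816)(0.412)) = -0.4040/0.6638 = -0.6086.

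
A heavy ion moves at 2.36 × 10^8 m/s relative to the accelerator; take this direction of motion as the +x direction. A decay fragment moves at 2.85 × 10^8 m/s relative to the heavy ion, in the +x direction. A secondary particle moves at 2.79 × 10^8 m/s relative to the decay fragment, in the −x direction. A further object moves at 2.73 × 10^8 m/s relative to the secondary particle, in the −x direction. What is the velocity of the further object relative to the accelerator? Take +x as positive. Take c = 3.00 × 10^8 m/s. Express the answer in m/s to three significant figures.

-8.51 × 10^7 m/s

Apply u = (u' + v)/(1 + u'v/c²) successively, working outward toward the accelerator.
(Dividing each given speed by c = 3.00 × 10^8 m/s to work in units of c.)
Start: velocity of the heavy ion relative to the accelerator = 0.7867c.
Compose with the decay fragment (u' = 0.950 in the heavy ion frame): u_1 = (0.950 + 0.787) / (1 + 0.950·0.787) = 1.7367/1.7473 = 0.9939.
Compose with the secondary particle (u' = -0.930 in the decay fragment frame): u_2 = (-0.930 + 0.994) / (1 + (-0.930)·0.994) = 0.0639/0.0757 = 0.8443.
Compose with the further object (u' = -0.910 in the secondary particle frame): u_3 = (-0.910 + 0.844) / (1 + (-0.910)·0.844) = -0.0657/0.2317 = -0.2835.
So u = -0.2835 × 3.00 × 10^8 m/s.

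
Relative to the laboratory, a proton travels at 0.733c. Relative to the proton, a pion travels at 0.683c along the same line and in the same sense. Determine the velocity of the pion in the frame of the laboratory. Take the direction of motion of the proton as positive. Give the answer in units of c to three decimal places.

With v = 0.733 and u' = 0.683 (in units of c),
u = (u' + v)/(1 + u'v/c²):
u = (0.683 + 0.733) / (1 + 0.683·0.733) = 1.4160/1.5006 = 0.9436

0.944c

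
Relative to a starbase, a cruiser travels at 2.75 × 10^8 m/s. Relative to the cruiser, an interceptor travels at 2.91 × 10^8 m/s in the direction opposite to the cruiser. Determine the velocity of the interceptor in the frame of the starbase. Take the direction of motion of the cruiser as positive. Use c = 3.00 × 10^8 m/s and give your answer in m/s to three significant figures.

-1.44 × 10^8 m/s

In units of c (dividing by 3.00 × 10^8 m/s): v = 0.917, u' = -0.970.
u = (u' + v)/(1 + u'v/c²):
u = (-0.970 + 0.917) / (1 + (-0.970)·0.917) = -0.0533/0.1108 = -0.4812
Converting back: u = -0.4812 × 3.00 × 10^8 m/s.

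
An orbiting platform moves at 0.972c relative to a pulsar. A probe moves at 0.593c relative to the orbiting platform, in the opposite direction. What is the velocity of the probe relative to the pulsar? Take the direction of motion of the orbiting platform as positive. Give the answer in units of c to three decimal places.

+0.895c

With v = 0.972 and u' = -0.593 (in units of c),
u = (u' + v)/(1 + u'v/c²):
u = (-0.593 + 0.972) / (1 + (-0.593)·0.972) = 0.3790/0.4236 = 0.8947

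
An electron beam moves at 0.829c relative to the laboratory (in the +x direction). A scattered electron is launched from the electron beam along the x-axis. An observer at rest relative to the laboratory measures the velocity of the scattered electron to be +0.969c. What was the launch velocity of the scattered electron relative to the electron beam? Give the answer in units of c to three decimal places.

Invert the composition law: u' = (u − v)/(1 − uv/c²).
u' = (0.969 − 0.829) / (1 − (0.969)(0.829)) = 0.1400/0.1967 = 0.7117.

+0.712c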